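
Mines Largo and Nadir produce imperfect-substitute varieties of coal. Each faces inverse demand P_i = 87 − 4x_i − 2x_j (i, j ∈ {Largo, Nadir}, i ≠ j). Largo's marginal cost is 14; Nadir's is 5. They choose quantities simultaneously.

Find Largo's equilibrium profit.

Mine Largo's profit: π = x_{Largo}(87 − 4x_{Largo} − 2x_{Nadir}) − 14x_{Largo}.
∂π/∂x_{Largo} = 73 − 8x_{Largo} − 2x_{Nadir} = 0 ⇒ x_{Largo} = 9.125 − 0.25x_{Nadir}.
Similarly x_{Nadir} = 10.25 − 0.25x_{Largo}.
Plugging x_{Nadir} into Largo's best response: x_{Largo} = 9.125 − 0.25(10.25 − 0.25x_{Largo}) ⇒ 0.9375x_{Largo} = 6.5625, so x_{Largo} = 7.
Then x_{Nadir} = 10.25 − 0.25·7 = 8.5.
P_{Largo} = 87 − 4·7 − 2·8.5 = 42.
Profit = (42 − 14)·7 = 196.

196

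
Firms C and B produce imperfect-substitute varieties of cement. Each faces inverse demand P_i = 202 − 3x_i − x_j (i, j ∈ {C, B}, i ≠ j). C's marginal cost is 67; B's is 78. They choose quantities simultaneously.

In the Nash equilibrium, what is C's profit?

1152.48

Firm C's profit: π = x_C(202 − 3x_C − x_B) − 67x_C.
∂π/∂x_C = 135 − 6x_C − x_B = 0 ⇒ x_C = 22.5 − (1/6)x_B.
Similarly x_B = 62/3 − (1/6)x_C.
Plugging x_B into C's best response: x_C = 22.5 − (1/6)(62/3 − (1/6)x_C) ⇒ (35/36)x_C = 343/18, so x_C = 19.6.
Then x_B = 62/3 − (1/6)·19.6 = 17.4.
P_C = 202 − 3·19.6 − 17.4 = 125.8.
Profit = (125.8 − 67)·19.6 = 1152.48.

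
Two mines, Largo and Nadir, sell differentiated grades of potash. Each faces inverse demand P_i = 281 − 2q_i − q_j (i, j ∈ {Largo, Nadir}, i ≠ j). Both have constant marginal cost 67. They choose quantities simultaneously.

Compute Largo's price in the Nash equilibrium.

Mine Largo's profit: π = q_{Largo}(281 − 2q_{Largo} − q_{Nadir}) − 67q_{Largo}.
∂π/∂q_{Largo} = 214 − 4q_{Largo} − q_{Nadir} = 0 ⇒ q_{Largo} = 53.5 − 0.25q_{Nadir}.
The game is symmetric, so in equilibrium q_{Nadir} = q_{Largo}: the reaction function gives 1.25q_{Largo} = 53.5, hence q_{Largo} = 42.8.
P_{Largo} = 281 − 2·42.8 − 42.8 = 152.6.

152.6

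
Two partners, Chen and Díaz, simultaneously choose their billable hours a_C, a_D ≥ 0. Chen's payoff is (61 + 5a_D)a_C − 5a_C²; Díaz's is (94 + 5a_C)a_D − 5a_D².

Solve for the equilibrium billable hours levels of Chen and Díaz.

Expanding Chen's payoff: 61a_C + 5a_Da_C − 5a_C².
∂π/∂a_C = 61 + 5a_D − 10a_C = 0, so a_C = 6.1 + 0.5a_D.
Likewise for Díaz: a_D = 9.4 + 0.5a_C.
Substituting the second reaction function into the first: a_C = 6.1 + 0.5(9.4 + 0.5a_C), which gives 0.75a_C = 10.8 ⇒ a_C = 14.4.
Then a_D = 9.4 + 0.5·14.4 = 16.6.

14.4, 16.6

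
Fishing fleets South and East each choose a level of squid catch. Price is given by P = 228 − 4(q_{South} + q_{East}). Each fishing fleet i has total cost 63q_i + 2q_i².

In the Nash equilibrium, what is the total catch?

Fishing fleet South's profit: π = q_{South}(228 − 4(q_{South} + q_{East})) − 63q_{South} − 2q_{South}².
∂π/∂q_{South} = 165 − 12q_{South} − 4q_{East} = 0, so q_{South} = 13.75 − (1/3)q_{East}.
The game is symmetric, so in equilibrium q_{East} = q_{South}: the reaction function gives (4/3)q_{South} = 13.75, hence q_{South} = 10.3125.
Total catch: 10.3125 + 10.3125 = 20.625.

20.625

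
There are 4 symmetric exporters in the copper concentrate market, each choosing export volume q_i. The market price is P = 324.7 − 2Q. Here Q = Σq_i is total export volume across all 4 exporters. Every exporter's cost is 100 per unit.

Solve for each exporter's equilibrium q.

22.47

A representative exporter's profit is π_i = q_i(324.7 − 2Q) − 100q_i, with Q = q_i + Σ_{j≠i} q_j.
First-order condition: 224.7 − 4q_i − 2Σ_{j≠i} q_j = 0.
Imposing symmetry (q_j = q for all j) turns Σ_{j≠i} q_j into 3q, so 224.7 = 10q and q = 22.47.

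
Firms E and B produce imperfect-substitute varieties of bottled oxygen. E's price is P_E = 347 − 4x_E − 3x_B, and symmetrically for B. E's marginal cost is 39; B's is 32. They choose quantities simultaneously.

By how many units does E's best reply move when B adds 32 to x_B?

Firm E's profit: π = x_E(347 − 4x_E − 3x_B) − 39x_E.
∂π/∂x_E = 308 − 8x_E − 3x_B = 0 ⇒ x_E = 38.5 − 0.375x_B.
The reaction-function slope is −0.375, so a 32-unit rise in x_B moves x_E by −0.375 × 32 = −12. E's best response falls — the actions are strategic substitutes.

-12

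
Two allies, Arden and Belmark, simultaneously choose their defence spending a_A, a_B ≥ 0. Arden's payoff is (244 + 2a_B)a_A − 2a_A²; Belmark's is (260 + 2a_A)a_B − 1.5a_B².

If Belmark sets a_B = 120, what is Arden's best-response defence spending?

Expanding Arden's payoff: 244a_A + 2a_Ba_A − 2a_A².
∂π/∂a_A = 244 + 2a_B − 4a_A = 0, so a_A = 61 + 0.5a_B.
At a_B = 120: a_A = 61 + 0.5·120 = 121.

121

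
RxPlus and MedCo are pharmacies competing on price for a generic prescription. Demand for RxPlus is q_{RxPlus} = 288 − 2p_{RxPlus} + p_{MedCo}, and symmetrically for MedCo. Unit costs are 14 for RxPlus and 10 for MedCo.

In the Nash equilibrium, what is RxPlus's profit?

16489.28

RxPlus's profit: π = (p_{RxPlus} − 14)(288 − 2p_{RxPlus} + p_{MedCo}).
∂π/∂p_{RxPlus} = 316 − 4p_{RxPlus} + p_{MedCo} = 0 ⇒ p_{RxPlus} = 79 + 0.25p_{MedCo}.
Similarly p_{MedCo} = 77 + 0.25p_{RxPlus}.
Solving the two reaction functions simultaneously: (1 − (0.25)(0.25))p_{RxPlus} = 79 + 0.25·77, so 0.9375p_{RxPlus} = 98.25 and p_{RxPlus} = 104.8.
Then p_{MedCo} = 77 + 0.25·104.8 = 103.2.
q_{RxPlus} = 288 − 2·104.8 + 103.2 = 181.6.
Profit = (104.8 − 14)·181.6 = 16489.28.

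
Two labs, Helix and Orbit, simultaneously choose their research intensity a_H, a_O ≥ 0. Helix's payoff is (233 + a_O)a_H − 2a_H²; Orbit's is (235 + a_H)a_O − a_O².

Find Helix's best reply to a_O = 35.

Expanding Helix's payoff: 233a_H + a_Oa_H − 2a_H².
∂π/∂a_H = 233 + a_O − 4a_H = 0, so a_H = 58.25 + 0.25a_O.
At a_O = 35: a_H = 58.25 + 0.25·35 = 67.

67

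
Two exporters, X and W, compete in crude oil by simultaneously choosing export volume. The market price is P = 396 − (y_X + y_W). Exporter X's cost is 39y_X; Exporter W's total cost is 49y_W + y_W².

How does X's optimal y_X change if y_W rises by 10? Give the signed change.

Exporter X's profit: π = y_X(396 − (y_X + y_W)) − 39y_X.
∂π/∂y_X = 357 − 2y_X − y_W = 0, so y_X = 178.5 − 0.5y_W.
The reaction-function slope is −0.5, so a 10-unit rise in y_W moves y_X by −0.5 × 10 = −5. X's best response falls — the actions are strategic substitutes.

-5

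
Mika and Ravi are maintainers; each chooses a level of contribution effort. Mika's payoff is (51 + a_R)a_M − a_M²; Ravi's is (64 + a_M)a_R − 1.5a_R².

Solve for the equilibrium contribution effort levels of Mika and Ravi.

43.4, 35.8

Expanding Mika's payoff: 51a_M + a_Ra_M − a_M².
∂π/∂a_M = 51 + a_R − 2a_M = 0, so a_M = 25.5 + 0.5a_R.
Likewise for Ravi: a_R = 64/3 + (1/3)a_M.
Plugging a_R into Mika's best response: a_M = 25.5 + 0.5(64/3 + (1/3)a_M) ⇒ (5/6)a_M = 217/6, so a_M = 43.4.
Then a_R = 64/3 + (1/3)·43.4 = 35.8.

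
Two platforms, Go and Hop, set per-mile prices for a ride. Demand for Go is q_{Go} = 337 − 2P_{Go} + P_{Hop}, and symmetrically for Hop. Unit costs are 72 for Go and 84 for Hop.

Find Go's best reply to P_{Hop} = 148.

157.25

Go's profit: π = (P_{Go} − 72)(337 − 2P_{Go} + P_{Hop}).
∂π/∂P_{Go} = 481 − 4P_{Go} + P_{Hop} = 0 ⇒ P_{Go} = 120.25 + 0.25P_{Hop}.
At P_{Hop} = 148: P_{Go} = 120.25 + 0.25·148 = 157.25.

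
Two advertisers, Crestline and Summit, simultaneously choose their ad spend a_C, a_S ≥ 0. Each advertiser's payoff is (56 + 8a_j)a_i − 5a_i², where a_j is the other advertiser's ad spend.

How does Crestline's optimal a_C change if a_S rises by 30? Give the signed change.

24

Crestline's payoff is (56 + 8a_S)a_C − 5a_C².
∂π/∂a_C = 56 + 8a_S − 10a_C = 0, so a_C = 5.6 + 0.8a_S.
The reaction-function slope is 0.8, so a 30-unit rise in a_S moves a_C by 0.8 × 30 = 24. Crestline's best response rises — the actions are strategic complements.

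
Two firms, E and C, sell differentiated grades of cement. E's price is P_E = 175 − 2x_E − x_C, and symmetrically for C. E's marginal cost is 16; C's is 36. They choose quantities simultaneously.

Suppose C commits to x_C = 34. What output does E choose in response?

Firm E's profit: π = x_E(175 − 2x_E − x_C) − 16x_E.
∂π/∂x_E = 159 − 4x_E − x_C = 0 ⇒ x_E = 39.75 − 0.25x_C.
At x_C = 34: x_E = 39.75 − 0.25·34 = 31.25.

31.25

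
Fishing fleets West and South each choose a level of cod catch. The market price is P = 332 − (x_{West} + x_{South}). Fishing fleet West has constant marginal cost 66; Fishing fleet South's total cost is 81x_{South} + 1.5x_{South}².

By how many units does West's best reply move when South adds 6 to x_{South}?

Fishing fleet West's profit: π = x_{West}(332 − (x_{West} + x_{South})) − 66x_{West}.
∂π/∂x_{West} = 266 − 2x_{West} − x_{South} = 0, so x_{West} = 133 − 0.5x_{South}.
The reaction-function slope is −0.5, so a 6-unit rise in x_{South} moves x_{West} by −0.5 × 6 = −3. West's best response falls — the actions are strategic substitutes.

-3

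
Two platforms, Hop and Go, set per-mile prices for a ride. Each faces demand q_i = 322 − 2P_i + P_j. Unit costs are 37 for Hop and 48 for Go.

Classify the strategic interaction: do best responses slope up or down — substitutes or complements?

Hop's profit: π = (P_{Hop} − 37)(322 − 2P_{Hop} + P_{Go}).
∂π/∂P_{Hop} = 396 − 4P_{Hop} + P_{Go} = 0 ⇒ P_{Hop} = 99 + 0.25P_{Go}.
The best-response slope dP_{Hop}/dP_{Go} = 0.25 > 0: the reaction function is upward-sloping, so the choices are strategic complements.

strategic complements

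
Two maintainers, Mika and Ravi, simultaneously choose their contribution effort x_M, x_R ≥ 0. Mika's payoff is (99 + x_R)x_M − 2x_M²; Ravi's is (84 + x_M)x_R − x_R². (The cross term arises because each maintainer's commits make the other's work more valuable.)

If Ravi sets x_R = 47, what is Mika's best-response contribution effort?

36.5

Expanding Mika's payoff: 99x_M + x_Rx_M − 2x_M².
∂π/∂x_M = 99 + x_R − 4x_M = 0, so x_M = 24.75 + 0.25x_R.
At x_R = 47: x_M = 24.75 + 0.25·47 = 36.5.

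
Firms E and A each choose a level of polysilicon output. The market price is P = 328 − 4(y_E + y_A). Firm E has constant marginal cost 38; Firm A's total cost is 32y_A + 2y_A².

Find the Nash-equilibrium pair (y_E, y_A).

Firm E's profit: π = y_E(328 − 4(y_E + y_A)) − 38y_E.
∂π/∂y_E = 290 − 8y_E − 4y_A = 0, so y_E = 36.25 − 0.5y_A.
For A: ∂π/∂y_A = 296 − 12y_A − 4y_E = 0 ⇒ y_A = 74/3 − (1/3)y_E.
Substituting the second reaction function into the first: y_E = 36.25 − 0.5(74/3 − (1/3)y_E), which gives (5/6)y_E = 287/12 ⇒ y_E = 28.7.
Then y_A = 74/3 − (1/3)·28.7 = 15.1.

28.7, 15.1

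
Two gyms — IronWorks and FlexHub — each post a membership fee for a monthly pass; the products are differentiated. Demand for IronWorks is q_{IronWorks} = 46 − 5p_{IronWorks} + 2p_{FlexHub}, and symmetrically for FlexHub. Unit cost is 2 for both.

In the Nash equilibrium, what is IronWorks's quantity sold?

IronWorks's profit: π = (p_{IronWorks} − 2)(46 − 5p_{IronWorks} + 2p_{FlexHub}).
∂π/∂p_{IronWorks} = 56 − 10p_{IronWorks} + 2p_{FlexHub} = 0 ⇒ p_{IronWorks} = 5.6 + 0.2p_{FlexHub}.
Setting p_{IronWorks} = p_{FlexHub} in the reaction function: p_{IronWorks} = 5.6 + 0.2p_{IronWorks}, so p_{IronWorks} = 5.6 / 0.8 = 7.
q_{IronWorks} = 46 − 5·7 + 2·7 = 25.

25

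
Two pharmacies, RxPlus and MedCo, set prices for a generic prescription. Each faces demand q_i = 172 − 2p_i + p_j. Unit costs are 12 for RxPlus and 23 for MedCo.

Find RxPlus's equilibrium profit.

6006.08

RxPlus's profit: π = (p_{RxPlus} − 12)(172 − 2p_{RxPlus} + p_{MedCo}).
∂π/∂p_{RxPlus} = 196 − 4p_{RxPlus} + p_{MedCo} = 0 ⇒ p_{RxPlus} = 49 + 0.25p_{MedCo}.
Similarly p_{MedCo} = 54.5 + 0.25p_{RxPlus}.
Plugging p_{MedCo} into RxPlus's best response: p_{RxPlus} = 49 + 0.25(54.5 + 0.25p_{RxPlus}) ⇒ 0.9375p_{RxPlus} = 62.625, so p_{RxPlus} = 66.8.
Then p_{MedCo} = 54.5 + 0.25·66.8 = 71.2.
q_{RxPlus} = 172 − 2·66.8 + 71.2 = 109.6.
Profit = (66.8 − 12)·109.6 = 6006.08.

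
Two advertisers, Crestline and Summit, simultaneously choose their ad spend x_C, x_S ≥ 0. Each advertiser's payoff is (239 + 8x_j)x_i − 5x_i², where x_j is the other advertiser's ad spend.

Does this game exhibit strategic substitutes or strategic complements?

strategic complements

Crestline's payoff is (239 + 8x_S)x_C − 5x_C².
∂π/∂x_C = 239 + 8x_S − 10x_C = 0, so x_C = 23.9 + 0.8x_S.
The best-response slope dx_C/dx_S = 0.8 > 0: the reaction function is upward-sloping, so the choices are strategic complements.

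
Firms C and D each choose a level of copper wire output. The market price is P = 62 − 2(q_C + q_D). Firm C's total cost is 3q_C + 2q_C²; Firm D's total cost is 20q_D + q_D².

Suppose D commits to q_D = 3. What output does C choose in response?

6.625

Firm C's profit: π = q_C(62 − 2(q_C + q_D)) − 3q_C − 2q_C².
∂π/∂q_C = 59 − 8q_C − 2q_D = 0, so q_C = 7.375 − 0.25q_D.
At q_D = 3: q_C = 7.375 − 0.25·3 = 6.625.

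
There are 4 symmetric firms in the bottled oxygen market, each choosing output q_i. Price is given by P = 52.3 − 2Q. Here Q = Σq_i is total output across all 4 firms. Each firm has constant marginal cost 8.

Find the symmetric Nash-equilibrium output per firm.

4.43

A representative firm's profit is π_i = q_i(52.3 − 2Q) − 8q_i, with Q = q_i + Σ_{j≠i} q_j.
First-order condition: 44.3 − 4q_i − 2Σ_{j≠i} q_j = 0.
In a symmetric equilibrium every firm chooses the same q, so Σ_{j≠i} q_j = 3q. The condition becomes 44.3 − 10q = 0, giving q = 44.3/10 = 4.43.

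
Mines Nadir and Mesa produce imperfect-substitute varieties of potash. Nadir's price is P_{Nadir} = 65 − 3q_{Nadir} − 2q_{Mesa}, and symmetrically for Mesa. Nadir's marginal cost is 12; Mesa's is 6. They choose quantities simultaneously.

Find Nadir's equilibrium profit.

117.1875

Mine Nadir's profit: π = q_{Nadir}(65 − 3q_{Nadir} − 2q_{Mesa}) − 12q_{Nadir}.
∂π/∂q_{Nadir} = 53 − 6q_{Nadir} − 2q_{Mesa} = 0 ⇒ q_{Nadir} = 53/6 − (1/3)q_{Mesa}.
Similarly q_{Mesa} = 59/6 − (1/3)q_{Nadir}.
Solving the two reaction functions simultaneously: (1 − (−1/3)(−1/3))q_{Nadir} = 53/6 − (1/3)·(59/6), so (8/9)q_{Nadir} = 50/9 and q_{Nadir} = 6.25.
Then q_{Mesa} = 59/6 − (1/3)·6.25 = 7.75.
P_{Nadir} = 65 − 3·6.25 − 2·7.75 = 30.75.
Profit = (30.75 − 12)·6.25 = 117.1875.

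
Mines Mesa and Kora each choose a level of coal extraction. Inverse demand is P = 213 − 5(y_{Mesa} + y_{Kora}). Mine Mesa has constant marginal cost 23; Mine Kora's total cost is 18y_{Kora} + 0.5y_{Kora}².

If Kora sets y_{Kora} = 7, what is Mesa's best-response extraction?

15.5

Mine Mesa's profit: π = y_{Mesa}(213 − 5(y_{Mesa} + y_{Kora})) − 23y_{Mesa}.
∂π/∂y_{Mesa} = 190 − 10y_{Mesa} − 5y_{Kora} = 0, so y_{Mesa} = 19 − 0.5y_{Kora}.
At y_{Kora} = 7: y_{Mesa} = 19 − 0.5·7 = 15.5.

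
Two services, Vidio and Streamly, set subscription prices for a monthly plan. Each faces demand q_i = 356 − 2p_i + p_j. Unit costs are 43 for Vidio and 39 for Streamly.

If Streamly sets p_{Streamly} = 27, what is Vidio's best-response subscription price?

117.25

Vidio's profit: π = (p_{Vidio} − 43)(356 − 2p_{Vidio} + p_{Streamly}).
∂π/∂p_{Vidio} = 442 − 4p_{Vidio} + p_{Streamly} = 0 ⇒ p_{Vidio} = 110.5 + 0.25p_{Streamly}.
At p_{Streamly} = 27: p_{Vidio} = 110.5 + 0.25·27 = 117.25.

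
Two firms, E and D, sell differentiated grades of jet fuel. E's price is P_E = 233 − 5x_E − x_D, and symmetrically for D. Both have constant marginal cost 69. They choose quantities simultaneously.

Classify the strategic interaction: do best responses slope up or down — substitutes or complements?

Firm E's profit: π = x_E(233 − 5x_E − x_D) − 69x_E.
∂π/∂x_E = 164 − 10x_E − x_D = 0 ⇒ x_E = 16.4 − 0.1x_D.
The best-response slope dx_E/dx_D = −0.1 < 0: the reaction function is downward-sloping, so the choices are strategic substitutes.

strategic substitutes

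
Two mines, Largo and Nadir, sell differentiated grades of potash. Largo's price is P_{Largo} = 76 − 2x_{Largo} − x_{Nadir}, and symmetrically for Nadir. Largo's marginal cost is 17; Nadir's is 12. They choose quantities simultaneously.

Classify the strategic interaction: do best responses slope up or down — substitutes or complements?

strategic substitutes

Mine Largo's profit: π = x_{Largo}(76 − 2x_{Largo} − x_{Nadir}) − 17x_{Largo}.
∂π/∂x_{Largo} = 59 − 4x_{Largo} − x_{Nadir} = 0 ⇒ x_{Largo} = 14.75 − 0.25x_{Nadir}.
The best-response slope dx_{Largo}/dx_{Nadir} = −0.25 < 0: the reaction function is downward-sloping, so the choices are strategic substitutes.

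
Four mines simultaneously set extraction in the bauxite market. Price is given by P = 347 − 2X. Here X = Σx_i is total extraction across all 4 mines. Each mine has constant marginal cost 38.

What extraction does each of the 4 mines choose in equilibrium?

30.9

A representative mine's profit is π_i = x_i(347 − 2X) − 38x_i, with X = x_i + Σ_{j≠i} x_j.
First-order condition: 309 − 4x_i − 2Σ_{j≠i} x_j = 0.
Imposing symmetry (x_j = x for all j) turns Σ_{j≠i} x_j into 3x, so 309 = 10x and x = 30.9.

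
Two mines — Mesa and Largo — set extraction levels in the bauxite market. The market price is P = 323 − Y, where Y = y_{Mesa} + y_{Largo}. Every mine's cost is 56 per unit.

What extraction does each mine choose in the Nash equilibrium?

Mine Mesa's profit: π = y_{Mesa}(323 − (y_{Mesa} + y_{Largo})) − 56y_{Mesa}.
∂π/∂y_{Mesa} = 267 − 2y_{Mesa} − y_{Largo} = 0, so y_{Mesa} = 133.5 − 0.5y_{Largo}.
By symmetry y_{Largo} = y_{Mesa}; substituting into the reaction function, 1.5y_{Mesa} = 133.5 and y_{Mesa} = 89.

89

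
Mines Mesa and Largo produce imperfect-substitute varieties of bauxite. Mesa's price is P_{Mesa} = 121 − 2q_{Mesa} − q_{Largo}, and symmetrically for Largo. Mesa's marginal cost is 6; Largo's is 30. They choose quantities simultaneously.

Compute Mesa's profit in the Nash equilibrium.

Mine Mesa's profit: π = q_{Mesa}(121 − 2q_{Mesa} − q_{Largo}) − 6q_{Mesa}.
∂π/∂q_{Mesa} = 115 − 4q_{Mesa} − q_{Largo} = 0 ⇒ q_{Mesa} = 28.75 − 0.25q_{Largo}.
Similarly q_{Largo} = 22.75 − 0.25q_{Mesa}.
Substituting the second reaction function into the first: q_{Mesa} = 28.75 − 0.25(22.75 − 0.25q_{Mesa}), which gives 0.9375q_{Mesa} = 23.0625 ⇒ q_{Mesa} = 24.6.
Then q_{Largo} = 22.75 − 0.25·24.6 = 16.6.
P_{Mesa} = 121 − 2·24.6 − 16.6 = 55.2.
Profit = (55.2 − 6)·24.6 = 1210.32.

1210.32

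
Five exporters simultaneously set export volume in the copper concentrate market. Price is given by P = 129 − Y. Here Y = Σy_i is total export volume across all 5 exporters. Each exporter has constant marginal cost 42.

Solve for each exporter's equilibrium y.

A representative exporter's profit is π_i = y_i(129 − Y) − 42y_i, with Y = y_i + Σ_{j≠i} y_j.
First-order condition: 87 − 2y_i − Σ_{j≠i} y_j = 0.
With identical exporters, set every y_j = y: then 87 − 2y − 4y = 0, i.e. y = 87/6 = 14.5.

14.5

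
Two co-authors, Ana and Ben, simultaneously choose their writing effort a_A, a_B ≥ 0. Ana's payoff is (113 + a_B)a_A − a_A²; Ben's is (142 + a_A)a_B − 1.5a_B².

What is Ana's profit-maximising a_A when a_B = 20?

Expanding Ana's payoff: 113a_A + a_Ba_A − a_A².
∂π/∂a_A = 113 + a_B − 2a_A = 0, so a_A = 56.5 + 0.5a_B.
At a_B = 20: a_A = 56.5 + 0.5·20 = 66.5.

66.5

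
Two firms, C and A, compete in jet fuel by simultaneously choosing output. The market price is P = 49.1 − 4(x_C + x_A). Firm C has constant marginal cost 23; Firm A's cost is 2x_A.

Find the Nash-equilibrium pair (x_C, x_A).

0.425, 5.675

Firm C's profit: π = x_C(49.1 − 4(x_C + x_A)) − 23x_C.
∂π/∂x_C = 26.1 − 8x_C − 4x_A = 0, so x_C = 3.2625 − 0.5x_A.
By the same steps for A: x_A = 5.8875 − 0.5x_C.
Substituting the second reaction function into the first: x_C = 3.2625 − 0.5(5.8875 − 0.5x_C), which gives 0.75x_C = 51/160 ⇒ x_C = 0.425.
Then x_A = 5.8875 − 0.5·0.425 = 5.675.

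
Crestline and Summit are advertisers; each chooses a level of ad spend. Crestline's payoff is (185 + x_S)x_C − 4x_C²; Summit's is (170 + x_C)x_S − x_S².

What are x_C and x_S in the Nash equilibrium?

36, 103

Expanding Crestline's payoff: 185x_C + x_Sx_C − 4x_C².
∂π/∂x_C = 185 + x_S − 8x_C = 0, so x_C = 23.125 + 0.125x_S.
Likewise for Summit: x_S = 85 + 0.5x_C.
Substituting the second reaction function into the first: x_C = 23.125 + 0.125(85 + 0.5x_C), which gives 0.9375x_C = 33.75 ⇒ x_C = 36.
Then x_S = 85 + 0.5·36 = 103.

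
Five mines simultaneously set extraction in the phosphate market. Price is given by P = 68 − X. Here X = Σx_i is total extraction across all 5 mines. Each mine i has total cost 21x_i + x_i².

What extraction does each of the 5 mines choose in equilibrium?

A representative mine's profit is π_i = x_i(68 − X) − 21x_i − x_i², with X = x_i + Σ_{j≠i} x_j.
First-order condition: 47 − 4x_i − Σ_{j≠i} x_j = 0.
With identical mines, set every x_j = x: then 47 − 4x − 4x = 0, i.e. x = 47/8 = 5.875.

5.875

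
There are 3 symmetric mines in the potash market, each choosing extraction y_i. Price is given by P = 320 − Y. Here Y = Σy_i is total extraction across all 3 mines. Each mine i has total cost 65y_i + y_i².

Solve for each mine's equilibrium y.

A representative mine's profit is π_i = y_i(320 − Y) − 65y_i − y_i², with Y = y_i + Σ_{j≠i} y_j.
First-order condition: 255 − 4y_i − Σ_{j≠i} y_j = 0.
With identical mines, set every y_j = y: then 255 − 4y − 2y = 0, i.e. y = 255/6 = 42.5.

42.5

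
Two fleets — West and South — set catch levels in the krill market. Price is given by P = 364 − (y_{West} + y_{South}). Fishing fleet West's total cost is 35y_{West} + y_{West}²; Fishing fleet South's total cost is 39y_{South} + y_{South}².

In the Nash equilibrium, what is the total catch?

Fishing fleet West's profit: π = y_{West}(364 − (y_{West} + y_{South})) − 35y_{West} − y_{West}².
∂π/∂y_{West} = 329 − 4y_{West} − y_{South} = 0, so y_{West} = 82.25 − 0.25y_{South}.
By the same steps for South: y_{South} = 81.25 − 0.25y_{West}.
Plugging y_{South} into West's best response: y_{West} = 82.25 − 0.25(81.25 − 0.25y_{West}) ⇒ 0.9375y_{West} = 61.9375, so y_{West} = 991/15.
Then y_{South} = 81.25 − 0.25·(991/15) = 971/15.
Total catch: 991/15 + 971/15 = 130.8.

130.8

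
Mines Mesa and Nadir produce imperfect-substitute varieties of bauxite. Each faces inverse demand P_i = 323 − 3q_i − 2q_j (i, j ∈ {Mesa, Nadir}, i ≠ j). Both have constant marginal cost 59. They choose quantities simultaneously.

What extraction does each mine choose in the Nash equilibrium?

33

Mine Mesa's profit: π = q_{Mesa}(323 − 3q_{Mesa} − 2q_{Nadir}) − 59q_{Mesa}.
∂π/∂q_{Mesa} = 264 − 6q_{Mesa} − 2q_{Nadir} = 0 ⇒ q_{Mesa} = 44 − (1/3)q_{Nadir}.
The game is symmetric, so in equilibrium q_{Nadir} = q_{Mesa}: the reaction function gives (4/3)q_{Mesa} = 44, hence q_{Mesa} = 33.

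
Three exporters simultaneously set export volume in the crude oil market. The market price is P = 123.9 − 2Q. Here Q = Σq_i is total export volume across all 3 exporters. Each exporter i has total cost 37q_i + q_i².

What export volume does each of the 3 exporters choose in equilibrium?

A representative exporter's profit is π_i = q_i(123.9 − 2Q) − 37q_i − q_i², with Q = q_i + Σ_{j≠i} q_j.
First-order condition: 86.9 − 6q_i − 2Σ_{j≠i} q_j = 0.
Imposing symmetry (q_j = q for all j) turns Σ_{j≠i} q_j into 2q, so 86.9 = 10q and q = 8.69.

8.69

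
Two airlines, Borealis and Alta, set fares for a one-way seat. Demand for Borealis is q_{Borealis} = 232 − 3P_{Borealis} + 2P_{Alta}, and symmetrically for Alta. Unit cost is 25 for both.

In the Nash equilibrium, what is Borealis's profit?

Borealis's profit: π = (P_{Borealis} − 25)(232 − 3P_{Borealis} + 2P_{Alta}).
∂π/∂P_{Borealis} = 307 − 6P_{Borealis} + 2P_{Alta} = 0 ⇒ P_{Borealis} = 307/6 + (1/3)P_{Alta}.
Setting P_{Borealis} = P_{Alta} in the reaction function: P_{Borealis} = 307/6 + (1/3)P_{Borealis}, so P_{Borealis} = (307/6) / (2/3) = 76.75.
q_{Borealis} = 232 − 3·76.75 + 2·76.75 = 155.25.
Profit = (76.75 − 25)·155.25 = 8034.1875.

8034.1875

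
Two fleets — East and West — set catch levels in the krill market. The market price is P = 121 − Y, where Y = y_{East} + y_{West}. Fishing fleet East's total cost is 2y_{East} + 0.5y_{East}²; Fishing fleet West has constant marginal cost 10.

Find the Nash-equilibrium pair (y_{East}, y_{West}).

Fishing fleet East's profit: π = y_{East}(121 − (y_{East} + y_{West})) − 2y_{East} − 0.5y_{East}².
∂π/∂y_{East} = 119 − 3y_{East} − y_{West} = 0, so y_{East} = 119/3 − (1/3)y_{West}.
For West: ∂π/∂y_{West} = 111 − 2y_{West} − y_{East} = 0 ⇒ y_{West} = 55.5 − 0.5y_{East}.
Substituting the second reaction function into the first: y_{East} = 119/3 − (1/3)(55.5 − 0.5y_{East}), which gives (5/6)y_{East} = 127/6 ⇒ y_{East} = 25.4.
Then y_{West} = 55.5 − 0.5·25.4 = 42.8.

25.4, 42.8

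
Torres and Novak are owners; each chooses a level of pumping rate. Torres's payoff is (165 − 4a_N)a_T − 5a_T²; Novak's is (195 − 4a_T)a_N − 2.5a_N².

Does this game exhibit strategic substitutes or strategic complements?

strategic substitutes

Expanding Torres's payoff: 165a_T − 4a_Na_T − 5a_T².
∂π/∂a_T = 165 − 4a_N − 10a_T = 0, so a_T = 16.5 − 0.4a_N.
The best-response slope da_T/da_N = −0.4 < 0: the reaction function is downward-sloping, so the choices are strategic substitutes.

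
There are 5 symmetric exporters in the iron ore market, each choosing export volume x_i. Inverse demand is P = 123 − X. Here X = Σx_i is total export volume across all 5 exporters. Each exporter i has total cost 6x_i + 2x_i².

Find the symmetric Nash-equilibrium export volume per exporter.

A representative exporter's profit is π_i = x_i(123 − X) − 6x_i − 2x_i², with X = x_i + Σ_{j≠i} x_j.
First-order condition: 117 − 6x_i − Σ_{j≠i} x_j = 0.
Imposing symmetry (x_j = x for all j) turns Σ_{j≠i} x_j into 4x, so 117 = 10x and x = 11.7.

11.7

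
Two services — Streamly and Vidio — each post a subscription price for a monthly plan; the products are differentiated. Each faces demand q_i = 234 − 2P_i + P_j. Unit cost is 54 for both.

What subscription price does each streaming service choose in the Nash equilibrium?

114

Streamly's profit: π = (P_{Streamly} − 54)(234 − 2P_{Streamly} + P_{Vidio}).
∂π/∂P_{Streamly} = 342 − 4P_{Streamly} + P_{Vidio} = 0 ⇒ P_{Streamly} = 85.5 + 0.25P_{Vidio}.
The game is symmetric, so in equilibrium P_{Vidio} = P_{Streamly}: the reaction function gives 0.75P_{Streamly} = 85.5, hence P_{Streamly} = 114.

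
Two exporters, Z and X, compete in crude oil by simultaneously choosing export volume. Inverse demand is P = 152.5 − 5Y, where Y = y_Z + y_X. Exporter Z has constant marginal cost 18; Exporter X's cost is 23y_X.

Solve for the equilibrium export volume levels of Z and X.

9.3, 8.3

Exporter Z's profit: π = y_Z(152.5 − 5(y_Z + y_X)) − 18y_Z.
∂π/∂y_Z = 134.5 − 10y_Z − 5y_X = 0, so y_Z = 13.45 − 0.5y_X.
By the same steps for X: y_X = 12.95 − 0.5y_Z.
Substituting the second reaction function into the first: y_Z = 13.45 − 0.5(12.95 − 0.5y_Z), which gives 0.75y_Z = 6.975 ⇒ y_Z = 9.3.
Then y_X = 12.95 − 0.5·9.3 = 8.3.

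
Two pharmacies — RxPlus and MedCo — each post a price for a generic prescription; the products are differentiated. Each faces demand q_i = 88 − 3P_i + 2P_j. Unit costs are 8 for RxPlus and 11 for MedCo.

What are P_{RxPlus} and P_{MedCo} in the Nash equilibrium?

28.5625, 29.6875

RxPlus's profit: π = (P_{RxPlus} − 8)(88 − 3P_{RxPlus} + 2P_{MedCo}).
∂π/∂P_{RxPlus} = 112 − 6P_{RxPlus} + 2P_{MedCo} = 0 ⇒ P_{RxPlus} = 56/3 + (1/3)P_{MedCo}.
Similarly P_{MedCo} = 121/6 + (1/3)P_{RxPlus}.
Solving the two reaction functions simultaneously: (1 − (1/3)(1/3))P_{RxPlus} = 56/3 + (1/3)·(121/6), so (8/9)P_{RxPlus} = 457/18 and P_{RxPlus} = 28.5625.
Then P_{MedCo} = 121/6 + (1/3)·28.5625 = 29.6875.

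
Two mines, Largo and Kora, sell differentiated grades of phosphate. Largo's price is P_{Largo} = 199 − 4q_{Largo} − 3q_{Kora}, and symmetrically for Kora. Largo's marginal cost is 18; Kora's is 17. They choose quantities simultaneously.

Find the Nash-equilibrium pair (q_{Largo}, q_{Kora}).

Mine Largo's profit: π = q_{Largo}(199 − 4q_{Largo} − 3q_{Kora}) − 18q_{Largo}.
∂π/∂q_{Largo} = 181 − 8q_{Largo} − 3q_{Kora} = 0 ⇒ q_{Largo} = 22.625 − 0.375q_{Kora}.
Similarly q_{Kora} = 22.75 − 0.375q_{Largo}.
Solving the two reaction functions simultaneously: (1 − (−0.375)(−0.375))q_{Largo} = 22.625 − 0.375·22.75, so (55/64)q_{Largo} = 451/32 and q_{Largo} = 16.4.
Then q_{Kora} = 22.75 − 0.375·16.4 = 16.6.

16.4, 16.6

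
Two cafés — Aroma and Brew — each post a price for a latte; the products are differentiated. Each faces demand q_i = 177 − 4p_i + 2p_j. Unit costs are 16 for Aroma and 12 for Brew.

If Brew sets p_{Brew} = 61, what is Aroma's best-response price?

Aroma's profit: π = (p_{Aroma} − 16)(177 − 4p_{Aroma} + 2p_{Brew}).
∂π/∂p_{Aroma} = 241 − 8p_{Aroma} + 2p_{Brew} = 0 ⇒ p_{Aroma} = 30.125 + 0.25p_{Brew}.
At p_{Brew} = 61: p_{Aroma} = 30.125 + 0.25·61 = 45.375.

45.375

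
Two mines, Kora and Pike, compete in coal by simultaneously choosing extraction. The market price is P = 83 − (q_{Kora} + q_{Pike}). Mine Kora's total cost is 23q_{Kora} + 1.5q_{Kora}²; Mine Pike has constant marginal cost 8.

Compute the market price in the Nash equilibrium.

Mine Kora's profit: π = q_{Kora}(83 − (q_{Kora} + q_{Pike})) − 23q_{Kora} − 1.5q_{Kora}².
∂π/∂q_{Kora} = 60 − 5q_{Kora} − q_{Pike} = 0, so q_{Kora} = 12 − 0.2q_{Pike}.
For Pike: ∂π/∂q_{Pike} = 75 − 2q_{Pike} − q_{Kora} = 0 ⇒ q_{Pike} = 37.5 − 0.5q_{Kora}.
Solving the two reaction functions simultaneously: (1 − (−0.2)(−0.5))q_{Kora} = 12 − 0.2·37.5, so 0.9q_{Kora} = 4.5 and q_{Kora} = 5.
Then q_{Pike} = 37.5 − 0.5·5 = 35.
Equilibrium price: P = 83 − 40 = 43.

43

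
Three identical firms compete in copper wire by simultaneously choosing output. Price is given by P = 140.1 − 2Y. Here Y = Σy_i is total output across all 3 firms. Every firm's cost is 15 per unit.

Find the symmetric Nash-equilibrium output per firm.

15.6375

A representative firm's profit is π_i = y_i(140.1 − 2Y) − 15y_i, with Y = y_i + Σ_{j≠i} y_j.
First-order condition: 125.1 − 4y_i − 2Σ_{j≠i} y_j = 0.
Imposing symmetry (y_j = y for all j) turns Σ_{j≠i} y_j into 2y, so 125.1 = 8y and y = 15.6375.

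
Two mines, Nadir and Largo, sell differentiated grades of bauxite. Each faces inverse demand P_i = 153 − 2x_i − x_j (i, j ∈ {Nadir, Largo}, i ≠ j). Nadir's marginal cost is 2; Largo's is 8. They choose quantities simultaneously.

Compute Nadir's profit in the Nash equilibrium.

Mine Nadir's profit: π = x_{Nadir}(153 − 2x_{Nadir} − x_{Largo}) − 2x_{Nadir}.
∂π/∂x_{Nadir} = 151 − 4x_{Nadir} − x_{Largo} = 0 ⇒ x_{Nadir} = 37.75 − 0.25x_{Largo}.
Similarly x_{Largo} = 36.25 − 0.25x_{Nadir}.
Plugging x_{Largo} into Nadir's best response: x_{Nadir} = 37.75 − 0.25(36.25 − 0.25x_{Nadir}) ⇒ 0.9375x_{Nadir} = 28.6875, so x_{Nadir} = 30.6.
Then x_{Largo} = 36.25 − 0.25·30.6 = 28.6.
P_{Nadir} = 153 − 2·30.6 − 28.6 = 63.2.
Profit = (63.2 − 2)·30.6 = 1872.72.

1872.72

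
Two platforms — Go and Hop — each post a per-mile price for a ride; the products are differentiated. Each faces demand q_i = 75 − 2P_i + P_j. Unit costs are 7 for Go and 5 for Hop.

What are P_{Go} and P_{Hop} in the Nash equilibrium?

29.4, 28.6

Go's profit: π = (P_{Go} − 7)(75 − 2P_{Go} + P_{Hop}).
∂π/∂P_{Go} = 89 − 4P_{Go} + P_{Hop} = 0 ⇒ P_{Go} = 22.25 + 0.25P_{Hop}.
Similarly P_{Hop} = 21.25 + 0.25P_{Go}.
Solving the two reaction functions simultaneously: (1 − (0.25)(0.25))P_{Go} = 22.25 + 0.25·21.25, so 0.9375P_{Go} = 27.5625 and P_{Go} = 29.4.
Then P_{Hop} = 21.25 + 0.25·29.4 = 28.6.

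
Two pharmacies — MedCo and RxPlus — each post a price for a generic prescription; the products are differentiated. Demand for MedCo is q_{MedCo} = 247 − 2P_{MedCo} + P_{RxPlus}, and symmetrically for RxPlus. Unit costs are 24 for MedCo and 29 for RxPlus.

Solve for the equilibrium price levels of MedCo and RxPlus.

MedCo's profit: π = (P_{MedCo} − 24)(247 − 2P_{MedCo} + P_{RxPlus}).
∂π/∂P_{MedCo} = 295 − 4P_{MedCo} + P_{RxPlus} = 0 ⇒ P_{MedCo} = 73.75 + 0.25P_{RxPlus}.
Similarly P_{RxPlus} = 76.25 + 0.25P_{MedCo}.
Solving the two reaction functions simultaneously: (1 − (0.25)(0.25))P_{MedCo} = 73.75 + 0.25·76.25, so 0.9375P_{MedCo} = 92.8125 and P_{MedCo} = 99.
Then P_{RxPlus} = 76.25 + 0.25·99 = 101.

99, 101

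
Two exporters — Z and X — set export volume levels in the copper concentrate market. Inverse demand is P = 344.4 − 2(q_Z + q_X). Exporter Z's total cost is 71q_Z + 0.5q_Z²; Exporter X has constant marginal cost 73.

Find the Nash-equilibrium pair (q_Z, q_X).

34.425, 50.6375

Exporter Z's profit: π = q_Z(344.4 − 2(q_Z + q_X)) − 71q_Z − 0.5q_Z².
∂π/∂q_Z = 273.4 − 5q_Z − 2q_X = 0, so q_Z = 54.68 − 0.4q_X.
For X: ∂π/∂q_X = 271.4 − 4q_X − 2q_Z = 0 ⇒ q_X = 67.85 − 0.5q_Z.
Substituting the second reaction function into the first: q_Z = 54.68 − 0.4(67.85 − 0.5q_Z), which gives 0.8q_Z = 27.54 ⇒ q_Z = 34.425.
Then q_X = 67.85 − 0.5·34.425 = 50.6375.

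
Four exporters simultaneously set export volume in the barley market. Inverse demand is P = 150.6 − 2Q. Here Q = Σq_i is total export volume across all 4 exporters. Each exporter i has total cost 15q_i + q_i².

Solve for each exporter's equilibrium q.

A representative exporter's profit is π_i = q_i(150.6 − 2Q) − 15q_i − q_i², with Q = q_i + Σ_{j≠i} q_j.
First-order condition: 135.6 − 6q_i − 2Σ_{j≠i} q_j = 0.
Imposing symmetry (q_j = q for all j) turns Σ_{j≠i} q_j into 3q, so 135.6 = 12q and q = 11.3.

11.3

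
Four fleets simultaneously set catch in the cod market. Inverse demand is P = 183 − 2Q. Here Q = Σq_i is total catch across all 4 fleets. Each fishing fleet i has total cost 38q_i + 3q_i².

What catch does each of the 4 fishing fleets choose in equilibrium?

9.0625

A representative fishing fleet's profit is π_i = q_i(183 − 2Q) − 38q_i − 3q_i², with Q = q_i + Σ_{j≠i} q_j.
First-order condition: 145 − 10q_i − 2Σ_{j≠i} q_j = 0.
Imposing symmetry (q_j = q for all j) turns Σ_{j≠i} q_j into 3q, so 145 = 16q and q = 9.0625.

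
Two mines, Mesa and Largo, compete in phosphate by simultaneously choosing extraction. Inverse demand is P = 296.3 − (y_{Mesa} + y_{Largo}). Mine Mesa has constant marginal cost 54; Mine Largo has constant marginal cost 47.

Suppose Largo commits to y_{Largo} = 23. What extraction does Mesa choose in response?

Mine Mesa's profit: π = y_{Mesa}(296.3 − (y_{Mesa} + y_{Largo})) − 54y_{Mesa}.
∂π/∂y_{Mesa} = 242.3 − 2y_{Mesa} − y_{Largo} = 0, so y_{Mesa} = 121.15 − 0.5y_{Largo}.
At y_{Largo} = 23: y_{Mesa} = 121.15 − 0.5·23 = 109.65.

109.65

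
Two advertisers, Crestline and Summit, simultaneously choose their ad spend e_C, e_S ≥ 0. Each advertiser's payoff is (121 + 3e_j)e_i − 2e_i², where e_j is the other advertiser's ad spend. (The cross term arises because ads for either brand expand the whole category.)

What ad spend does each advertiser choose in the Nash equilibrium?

121

Crestline's payoff is (121 + 3e_S)e_C − 2e_C².
∂π/∂e_C = 121 + 3e_S − 4e_C = 0, so e_C = 30.25 + 0.75e_S.
The game is symmetric, so in equilibrium e_S = e_C: the reaction function gives 0.25e_C = 30.25, hence e_C = 121.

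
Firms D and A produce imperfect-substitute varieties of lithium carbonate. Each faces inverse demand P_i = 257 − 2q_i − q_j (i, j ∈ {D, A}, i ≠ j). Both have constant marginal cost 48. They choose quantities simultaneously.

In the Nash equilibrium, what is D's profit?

3494.48

Firm D's profit: π = q_D(257 − 2q_D − q_A) − 48q_D.
∂π/∂q_D = 209 − 4q_D − q_A = 0 ⇒ q_D = 52.25 − 0.25q_A.
By symmetry q_A = q_D; substituting into the reaction function, 1.25q_D = 52.25 and q_D = 41.8.
P_D = 257 − 2·41.8 − 41.8 = 131.6.
Profit = (131.6 − 48)·41.8 = 3494.48.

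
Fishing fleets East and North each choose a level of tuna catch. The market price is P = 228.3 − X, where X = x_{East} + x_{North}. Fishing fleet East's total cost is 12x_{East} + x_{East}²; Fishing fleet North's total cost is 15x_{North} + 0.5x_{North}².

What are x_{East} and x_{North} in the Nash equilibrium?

Fishing fleet East's profit: π = x_{East}(228.3 − (x_{East} + x_{North})) − 12x_{East} − x_{East}².
∂π/∂x_{East} = 216.3 − 4x_{East} − x_{North} = 0, so x_{East} = 54.075 − 0.25x_{North}.
For North: ∂π/∂x_{North} = 213.3 − 3x_{North} − x_{East} = 0 ⇒ x_{North} = 71.1 − (1/3)x_{East}.
Solving the two reaction functions simultaneously: (1 − (−0.25)(−1/3))x_{East} = 54.075 − 0.25·71.1, so (11/12)x_{East} = 36.3 and x_{East} = 39.6.
Then x_{North} = 71.1 − (1/3)·39.6 = 57.9.

39.6, 57.9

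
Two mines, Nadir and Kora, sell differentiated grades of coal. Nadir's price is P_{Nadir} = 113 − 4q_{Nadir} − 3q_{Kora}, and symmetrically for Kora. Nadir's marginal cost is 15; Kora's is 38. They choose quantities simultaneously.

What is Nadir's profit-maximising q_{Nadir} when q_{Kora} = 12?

Mine Nadir's profit: π = q_{Nadir}(113 − 4q_{Nadir} − 3q_{Kora}) − 15q_{Nadir}.
∂π/∂q_{Nadir} = 98 − 8q_{Nadir} − 3q_{Kora} = 0 ⇒ q_{Nadir} = 12.25 − 0.375q_{Kora}.
At q_{Kora} = 12: q_{Nadir} = 12.25 − 0.375·12 = 7.75.

7.75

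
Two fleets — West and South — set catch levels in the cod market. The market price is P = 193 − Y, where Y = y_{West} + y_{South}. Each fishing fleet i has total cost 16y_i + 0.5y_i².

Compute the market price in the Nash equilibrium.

104.5

Fishing fleet West's profit: π = y_{West}(193 − (y_{West} + y_{South})) − 16y_{West} − 0.5y_{West}².
∂π/∂y_{West} = 177 − 3y_{West} − y_{South} = 0, so y_{West} = 59 − (1/3)y_{South}.
Setting y_{West} = y_{South} in the reaction function: y_{West} = 59 − (1/3)y_{West}, so y_{West} = 59 / (4/3) = 44.25.
Equilibrium price: P = 193 − 88.5 = 104.5.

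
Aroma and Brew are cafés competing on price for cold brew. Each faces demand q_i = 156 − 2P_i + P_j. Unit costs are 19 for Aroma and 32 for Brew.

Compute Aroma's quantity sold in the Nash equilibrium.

94.8

Aroma's profit: π = (P_{Aroma} − 19)(156 − 2P_{Aroma} + P_{Brew}).
∂π/∂P_{Aroma} = 194 − 4P_{Aroma} + P_{Brew} = 0 ⇒ P_{Aroma} = 48.5 + 0.25P_{Brew}.
Similarly P_{Brew} = 55 + 0.25P_{Aroma}.
Plugging P_{Brew} into Aroma's best response: P_{Aroma} = 48.5 + 0.25(55 + 0.25P_{Aroma}) ⇒ 0.9375P_{Aroma} = 62.25, so P_{Aroma} = 66.4.
Then P_{Brew} = 55 + 0.25·66.4 = 71.6.
q_{Aroma} = 156 − 2·66.4 + 71.6 = 94.8.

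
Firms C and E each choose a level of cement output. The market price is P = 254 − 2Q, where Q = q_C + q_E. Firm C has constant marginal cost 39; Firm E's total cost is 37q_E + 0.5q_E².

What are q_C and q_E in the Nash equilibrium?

Firm C's profit: π = q_C(254 − 2(q_C + q_E)) − 39q_C.
∂π/∂q_C = 215 − 4q_C − 2q_E = 0, so q_C = 53.75 − 0.5q_E.
For E: ∂π/∂q_E = 217 − 5q_E − 2q_C = 0 ⇒ q_E = 43.4 − 0.4q_C.
Substituting the second reaction function into the first: q_C = 53.75 − 0.5(43.4 − 0.4q_C), which gives 0.8q_C = 32.05 ⇒ q_C = 40.0625.
Then q_E = 43.4 − 0.4·40.0625 = 27.375.

40.0625, 27.375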